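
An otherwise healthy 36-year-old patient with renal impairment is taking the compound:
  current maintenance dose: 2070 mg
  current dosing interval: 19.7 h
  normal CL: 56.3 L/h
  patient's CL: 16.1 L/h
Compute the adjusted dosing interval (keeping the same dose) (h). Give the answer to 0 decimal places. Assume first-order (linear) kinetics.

To keep the same average steady-state level, dosing rate must scale with clearance.
CL ratio = 16.1 / 56.3 = 0.2860
New interval (same dose) = 19.7 / 0.2860 = 68.88 h

69 h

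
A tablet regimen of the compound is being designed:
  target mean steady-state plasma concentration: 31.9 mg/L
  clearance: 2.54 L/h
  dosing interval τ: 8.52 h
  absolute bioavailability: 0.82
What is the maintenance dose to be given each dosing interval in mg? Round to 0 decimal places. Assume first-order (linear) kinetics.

At steady state, F × (Dose/τ) = Css × CL.
Dose = Css × CL × τ / F = 31.9 × 2.540 × 8.52 / 0.82 = 841.9 mg

842 mg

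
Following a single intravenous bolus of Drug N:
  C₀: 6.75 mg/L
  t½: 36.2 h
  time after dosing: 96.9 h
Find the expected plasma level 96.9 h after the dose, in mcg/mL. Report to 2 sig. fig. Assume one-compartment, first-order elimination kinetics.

1.1 mcg/mL

k = ln2 / t½ = 0.693147 / 36.2 = 0.01915 h⁻¹
C = C₀ · e^(−k·t) = 6.750 × e^(−0.01915 × 96.9)
  = 6.750 × 0.1564 = 1.056 mg/L
(1.056 mg/L = 1.056 mcg/mL)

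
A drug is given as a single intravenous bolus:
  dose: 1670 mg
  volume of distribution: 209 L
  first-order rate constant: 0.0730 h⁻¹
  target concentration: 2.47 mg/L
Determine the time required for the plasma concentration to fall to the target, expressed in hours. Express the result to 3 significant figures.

C₀ = Dose / Vd = 1670 / 209 = 7.990 mg/L
t = ln(C₀ / C) / k = ln(7.990 / 2.47) / 0.07300
  = ln(3.235) / 0.07300 = 1.174 / 0.07300 = 16.08 h

16.1 h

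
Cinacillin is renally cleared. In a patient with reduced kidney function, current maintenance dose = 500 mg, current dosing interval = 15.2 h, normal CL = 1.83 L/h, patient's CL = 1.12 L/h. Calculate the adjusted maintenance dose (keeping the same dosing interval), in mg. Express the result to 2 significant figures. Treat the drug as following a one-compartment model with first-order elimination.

310 mg

To keep the same average steady-state level, dosing rate must scale with clearance.
CL ratio = 1.12 / 1.83 = 0.6120
New dose (same interval) = 500 × 0.6120 = 306.0 mg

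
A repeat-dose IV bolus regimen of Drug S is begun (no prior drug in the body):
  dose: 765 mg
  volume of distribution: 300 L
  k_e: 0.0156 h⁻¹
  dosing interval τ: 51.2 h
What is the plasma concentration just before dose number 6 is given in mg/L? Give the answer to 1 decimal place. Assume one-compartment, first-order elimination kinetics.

C₀ per dose = Dose / Vd = 765 / 300 = 2.550 mg/L
Fraction remaining after one interval: r = e^(−kτ) = e^(−0.01560 × 51.2) = 0.4499
Before dose 6, 5 doses have been given (aged 1τ, 2τ, 3τ, 4τ, 5τ).
C_trough = C₀ × (r + r² + … + r^5) = C₀ × r(1−r^5)/(1−r)
        = 2.550 × 0.4499 × (1 − 0.01843) / (1 − 0.4499) = 2.047 mg/L

2.0 mg/L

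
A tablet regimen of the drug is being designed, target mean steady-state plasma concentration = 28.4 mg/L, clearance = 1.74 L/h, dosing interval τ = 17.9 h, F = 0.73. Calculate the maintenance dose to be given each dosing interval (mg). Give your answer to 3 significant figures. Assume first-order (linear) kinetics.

1210 mg

At steady state, F × (Dose/τ) = Css × CL.
Dose = Css × CL × τ / F = 28.4 × 1.740 × 17.9 / 0.73 = 1212 mg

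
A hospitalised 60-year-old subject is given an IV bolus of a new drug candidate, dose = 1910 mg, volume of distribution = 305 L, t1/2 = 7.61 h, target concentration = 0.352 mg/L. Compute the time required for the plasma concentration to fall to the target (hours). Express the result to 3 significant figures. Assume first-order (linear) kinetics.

31.6 h

C₀ = Dose / Vd = 1910 / 305 = 6.262 mg/L
k = ln2 / t½ = 0.693147 / 7.61 = 0.09108 h⁻¹
t = ln(C₀ / C) / k = ln(6.262 / 0.352) / 0.09108
  = ln(17.79) / 0.09108 = 2.879 / 0.09108 = 31.61 h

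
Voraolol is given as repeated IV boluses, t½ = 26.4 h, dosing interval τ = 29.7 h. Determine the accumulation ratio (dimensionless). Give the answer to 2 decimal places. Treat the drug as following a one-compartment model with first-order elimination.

1.85

k = ln2 / t½ = 0.693147 / 26.4 = 0.02626 h⁻¹
e^(−kτ) = e^(−0.02626 × 29.7) = 0.4584
Accumulation ratio R = 1 / (1 − e^(−kτ)) = 1 / (1 − 0.4584) = 1.846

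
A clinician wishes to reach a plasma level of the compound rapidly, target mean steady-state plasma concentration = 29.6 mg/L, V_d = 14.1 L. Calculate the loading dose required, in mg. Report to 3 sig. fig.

417 mg

LD = Css × Vd = 29.6 × 14.1 = 417.4 mg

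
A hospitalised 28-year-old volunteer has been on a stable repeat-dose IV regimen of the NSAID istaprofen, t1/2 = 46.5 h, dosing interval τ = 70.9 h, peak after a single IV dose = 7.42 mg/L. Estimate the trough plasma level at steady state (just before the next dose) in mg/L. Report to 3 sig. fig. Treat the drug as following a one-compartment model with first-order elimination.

k = ln2 / t½ = 0.693147 / 46.5 = 0.01491 h⁻¹
e^(−kτ) = e^(−0.01491 × 70.9) = 0.3475
Accumulation ratio R = 1 / (1 − e^(−kτ)) = 1 / (1 − 0.3475) = 1.533
Steady-state trough = C₀ × R × e^(−kτ) = 7.42 × 1.533 × 0.3475 = 3.953 mg/L

3.95 mg/L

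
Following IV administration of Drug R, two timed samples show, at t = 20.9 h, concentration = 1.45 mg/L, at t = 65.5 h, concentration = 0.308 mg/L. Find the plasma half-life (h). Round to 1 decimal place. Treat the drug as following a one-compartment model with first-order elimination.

k = ln(C₁/C₂) / (t₂ − t₁) = ln(1.45/0.308) / (65.5 − 20.9)
  = 1.549 / 44.60 = 0.03473 h⁻¹
t½ = ln2 / k = 0.693147 / 0.03473 = 19.96 h

20.0 h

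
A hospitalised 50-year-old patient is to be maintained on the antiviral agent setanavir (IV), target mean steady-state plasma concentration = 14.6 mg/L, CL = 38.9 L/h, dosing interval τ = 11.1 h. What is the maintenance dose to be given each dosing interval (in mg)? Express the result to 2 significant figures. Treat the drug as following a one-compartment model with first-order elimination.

At steady state, Dose/τ = Css × CL.
Dose = Css × CL × τ = 14.6 × 38.90 × 11.1 = 6304 mg

6300 mg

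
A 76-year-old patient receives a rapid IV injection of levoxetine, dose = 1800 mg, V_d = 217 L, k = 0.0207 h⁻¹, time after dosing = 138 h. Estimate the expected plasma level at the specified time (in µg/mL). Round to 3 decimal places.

0.477 µg/mL

C₀ = Dose / Vd = 1800 / 217 = 8.295 mg/L
C = C₀ · e^(−k·t) = 8.295 × e^(−0.02070 × 138)
  = 8.295 × 0.05746 = 0.4766 mg/L
(0.4766 mg/L = 0.4766 µg/mL)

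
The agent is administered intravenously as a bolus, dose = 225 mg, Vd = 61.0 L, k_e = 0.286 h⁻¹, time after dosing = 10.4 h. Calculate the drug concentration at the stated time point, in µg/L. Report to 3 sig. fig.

188 µg/L

C₀ = Dose / Vd = 225.0 / 61.0 = 3.689 mg/L
C = C₀ · e^(−k·t) = 3.689 × e^(−0.2860 × 10.4)
  = 3.689 × 0.05108 = 0.1884 mg/L
Convert: 0.1884 mg/L × 1000 = 188.4 µg/L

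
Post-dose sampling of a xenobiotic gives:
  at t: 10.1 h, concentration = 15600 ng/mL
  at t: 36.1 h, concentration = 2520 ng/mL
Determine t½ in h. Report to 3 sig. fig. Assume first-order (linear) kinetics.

k = ln(C₁/C₂) / (t₂ − t₁) = ln(15600/2520) / (36.1 − 10.1)
  = 1.823 / 26.00 = 0.07012 h⁻¹
t½ = ln2 / k = 0.693147 / 0.07012 = 9.885 h

9.89 h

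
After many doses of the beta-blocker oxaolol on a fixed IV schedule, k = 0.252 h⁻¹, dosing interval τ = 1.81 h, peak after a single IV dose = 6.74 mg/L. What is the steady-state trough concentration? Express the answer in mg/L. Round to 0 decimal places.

12 mg/L

e^(−kτ) = e^(−0.2520 × 1.81) = 0.6337
Accumulation ratio R = 1 / (1 − e^(−kτ)) = 1 / (1 − 0.6337) = 2.730
Steady-state trough = C₀ × R × e^(−kτ) = 6.74 × 2.730 × 0.6337 = 11.66 mg/L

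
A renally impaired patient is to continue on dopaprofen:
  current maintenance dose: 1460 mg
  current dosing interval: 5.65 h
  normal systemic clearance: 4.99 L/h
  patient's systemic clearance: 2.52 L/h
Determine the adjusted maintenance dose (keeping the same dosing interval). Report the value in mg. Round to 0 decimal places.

To keep the same average steady-state level, dosing rate must scale with clearance.
CL ratio = 2.52 / 4.99 = 0.5050
New dose (same interval) = 1460 × 0.5050 = 737.3 mg

737 mg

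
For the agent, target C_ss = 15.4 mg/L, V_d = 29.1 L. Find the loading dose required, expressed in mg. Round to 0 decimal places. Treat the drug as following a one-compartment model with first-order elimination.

LD = Css × Vd = 15.4 × 29.1 = 448.1 mg

448 mg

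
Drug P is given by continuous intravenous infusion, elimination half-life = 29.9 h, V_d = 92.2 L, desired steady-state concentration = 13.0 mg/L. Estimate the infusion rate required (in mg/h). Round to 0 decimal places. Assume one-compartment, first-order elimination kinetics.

28 mg/h

k = ln2 / t½ = 0.693147 / 29.9 = 0.02318 h⁻¹
CL = k × Vd = 0.02318 × 92.2 = 2.137 L/h
At steady state, infusion rate R₀ = Css × CL = 13.0 × 2.137 = 27.78 mg/h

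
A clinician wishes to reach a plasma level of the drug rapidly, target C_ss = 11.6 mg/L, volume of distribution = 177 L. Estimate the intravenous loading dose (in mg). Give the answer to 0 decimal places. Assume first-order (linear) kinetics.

2053 mg

LD = Css × Vd = 11.6 × 177 = 2053 mg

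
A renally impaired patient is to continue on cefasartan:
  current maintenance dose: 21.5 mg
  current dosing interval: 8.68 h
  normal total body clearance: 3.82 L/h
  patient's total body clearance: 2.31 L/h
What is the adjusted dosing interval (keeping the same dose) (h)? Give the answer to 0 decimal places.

14 h

To keep the same average steady-state level, dosing rate must scale with clearance.
CL ratio = 2.31 / 3.82 = 0.6047
New interval (same dose) = 8.68 / 0.6047 = 14.35 h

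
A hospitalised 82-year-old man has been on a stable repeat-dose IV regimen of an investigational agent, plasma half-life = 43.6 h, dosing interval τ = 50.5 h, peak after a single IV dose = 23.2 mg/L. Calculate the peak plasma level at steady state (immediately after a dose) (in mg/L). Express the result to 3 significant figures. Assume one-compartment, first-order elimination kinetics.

k = ln2 / t½ = 0.693147 / 43.6 = 0.01590 h⁻¹
e^(−kτ) = e^(−0.01590 × 50.5) = 0.4480
Accumulation ratio R = 1 / (1 − e^(−kτ)) = 1 / (1 − 0.4480) = 1.812
Steady-state peak = C₀ × R = 23.2 × 1.812 = 42.04 mg/L

42.0 mg/L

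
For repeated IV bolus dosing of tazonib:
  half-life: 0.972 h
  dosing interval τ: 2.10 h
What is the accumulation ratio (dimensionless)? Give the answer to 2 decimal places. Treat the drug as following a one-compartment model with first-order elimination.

k = ln2 / t½ = 0.693147 / 0.972 = 0.7131 h⁻¹
e^(−kτ) = e^(−0.7131 × 2.10) = 0.2237
Accumulation ratio R = 1 / (1 − e^(−kτ)) = 1 / (1 − 0.2237) = 1.288

1.29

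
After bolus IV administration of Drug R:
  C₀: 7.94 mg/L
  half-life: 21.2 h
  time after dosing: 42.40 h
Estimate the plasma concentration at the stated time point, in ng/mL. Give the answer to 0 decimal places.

1985 ng/mL

k = ln2 / t½ = 0.693147 / 21.2 = 0.03270 h⁻¹
t / t½ = 42.40 / 21.2 = 2 half-lives
C = C₀ × (1/2)^2 = 7.940 × 0.2500 = 1.985 mg/L
Convert: 1.985 mg/L × 1000 = 1985 ng/mL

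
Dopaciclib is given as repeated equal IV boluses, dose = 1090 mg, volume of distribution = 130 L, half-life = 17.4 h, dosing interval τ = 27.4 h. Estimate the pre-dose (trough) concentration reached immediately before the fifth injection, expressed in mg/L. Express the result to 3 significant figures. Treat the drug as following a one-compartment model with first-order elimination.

C₀ per dose = Dose / Vd = 1090 / 130 = 8.385 mg/L
k = ln2 / t½ = 0.693147 / 17.4 = 0.03984 h⁻¹
Fraction remaining after one interval: r = e^(−kτ) = e^(−0.03984 × 27.4) = 0.3357
Before dose 5, 4 doses have been given (aged 1τ, 2τ, 3τ, 4τ).
C_trough = C₀ × (r + r² + … + r^4) = C₀ × r(1−r^4)/(1−r)
        = 8.385 × 0.3357 × (1 − 0.01270) / (1 − 0.3357) = 4.183 mg/L

4.18 mg/L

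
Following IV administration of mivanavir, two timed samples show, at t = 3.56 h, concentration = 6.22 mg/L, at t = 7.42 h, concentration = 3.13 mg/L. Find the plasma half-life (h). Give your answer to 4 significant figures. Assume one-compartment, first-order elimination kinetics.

k = ln(C₁/C₂) / (t₂ − t₁) = ln(6.22/3.13) / (7.42 − 3.56)
  = 0.6867 / 3.860 = 0.1779 h⁻¹
t½ = ln2 / k = 0.693147 / 0.1779 = 3.896 h

3.896 h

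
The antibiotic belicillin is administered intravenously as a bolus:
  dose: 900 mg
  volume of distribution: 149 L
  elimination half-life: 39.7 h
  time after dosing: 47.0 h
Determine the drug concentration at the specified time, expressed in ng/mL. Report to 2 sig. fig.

C₀ = Dose / Vd = 900.0 / 149 = 6.040 mg/L
k = ln2 / t½ = 0.693147 / 39.7 = 0.01746 h⁻¹
C = C₀ · e^(−k·t) = 6.040 × e^(−0.01746 × 47.0)
  = 6.040 × 0.4402 = 2.659 mg/L
Convert: 2.659 mg/L × 1000 = 2659 ng/mL

2700 ng/mL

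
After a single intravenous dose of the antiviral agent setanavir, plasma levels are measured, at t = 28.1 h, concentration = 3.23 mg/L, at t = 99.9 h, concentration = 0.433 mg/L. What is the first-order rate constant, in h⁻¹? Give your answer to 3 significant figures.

k = ln(C₁/C₂) / (t₂ − t₁) = ln(3.23/0.433) / (99.9 − 28.1)
  = 2.009 / 71.80 = 0.02798 h⁻¹

0.0280 h⁻¹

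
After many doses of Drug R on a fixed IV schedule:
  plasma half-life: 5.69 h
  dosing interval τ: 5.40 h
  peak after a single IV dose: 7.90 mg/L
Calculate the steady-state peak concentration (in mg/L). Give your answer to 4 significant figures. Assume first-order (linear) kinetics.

16.39 mg/L

k = ln2 / t½ = 0.693147 / 5.69 = 0.1218 h⁻¹
e^(−kτ) = e^(−0.1218 × 5.40) = 0.5180
Accumulation ratio R = 1 / (1 − e^(−kτ)) = 1 / (1 − 0.5180) = 2.075
Steady-state peak = C₀ × R = 7.90 × 2.075 = 16.39 mg/L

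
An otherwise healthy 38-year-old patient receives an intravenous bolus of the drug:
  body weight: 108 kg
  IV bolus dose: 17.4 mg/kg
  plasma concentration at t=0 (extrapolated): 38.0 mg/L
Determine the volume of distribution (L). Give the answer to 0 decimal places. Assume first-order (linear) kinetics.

49 L

Dose = 17.4 × 108 = 1879 mg
Vd = Dose / C₀ = 1879 / 38.0 = 49.45 L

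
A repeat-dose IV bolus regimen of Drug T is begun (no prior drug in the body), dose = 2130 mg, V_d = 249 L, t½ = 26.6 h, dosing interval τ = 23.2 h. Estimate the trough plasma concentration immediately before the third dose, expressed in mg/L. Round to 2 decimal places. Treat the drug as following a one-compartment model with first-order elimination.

C₀ per dose = Dose / Vd = 2130 / 249 = 8.554 mg/L
k = ln2 / t½ = 0.693147 / 26.6 = 0.02606 h⁻¹
Fraction remaining after one interval: r = e^(−kτ) = e^(−0.02606 × 23.2) = 0.5463
Before dose 3, 2 doses have been given (aged 1τ, 2τ).
C_trough = C₀ × (r + r²) = 8.554 × (0.5463 + 0.2984) = 7.226 mg/L

7.23 mg/L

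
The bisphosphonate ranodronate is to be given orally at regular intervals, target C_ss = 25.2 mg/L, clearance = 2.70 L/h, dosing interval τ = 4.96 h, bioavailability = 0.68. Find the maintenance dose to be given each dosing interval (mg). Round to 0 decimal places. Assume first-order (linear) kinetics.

At steady state, F × (Dose/τ) = Css × CL.
Dose = Css × CL × τ / F = 25.2 × 2.700 × 4.96 / 0.68 = 496.3 mg

496 mg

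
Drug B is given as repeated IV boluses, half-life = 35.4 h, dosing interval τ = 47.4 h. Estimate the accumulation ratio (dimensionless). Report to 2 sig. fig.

1.7

k = ln2 / t½ = 0.693147 / 35.4 = 0.01958 h⁻¹
e^(−kτ) = e^(−0.01958 × 47.4) = 0.3953
Accumulation ratio R = 1 / (1 − e^(−kτ)) = 1 / (1 − 0.3953) = 1.654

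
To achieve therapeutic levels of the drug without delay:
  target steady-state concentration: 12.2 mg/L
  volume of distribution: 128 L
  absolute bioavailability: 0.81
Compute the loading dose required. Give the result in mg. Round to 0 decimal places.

LD = Css × Vd / F = 12.2 × 128 / 0.81 = 1928 mg

1928 mg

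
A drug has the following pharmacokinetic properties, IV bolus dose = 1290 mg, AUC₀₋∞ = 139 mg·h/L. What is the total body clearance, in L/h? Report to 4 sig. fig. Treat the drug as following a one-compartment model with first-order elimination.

CL = Dose / AUC = 1290 / 139 = 9.281 L/h

9.281 L/h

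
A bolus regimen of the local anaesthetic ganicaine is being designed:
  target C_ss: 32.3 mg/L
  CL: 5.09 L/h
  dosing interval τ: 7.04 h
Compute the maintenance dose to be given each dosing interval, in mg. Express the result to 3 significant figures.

1160 mg

At steady state, Dose/τ = Css × CL.
Dose = Css × CL × τ = 32.3 × 5.090 × 7.04 = 1157 mg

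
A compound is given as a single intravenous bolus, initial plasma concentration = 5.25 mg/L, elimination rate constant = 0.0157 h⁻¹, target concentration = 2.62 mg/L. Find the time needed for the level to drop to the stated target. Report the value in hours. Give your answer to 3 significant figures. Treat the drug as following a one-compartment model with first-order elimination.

44.3 h

t = ln(C₀ / C) / k = ln(5.250 / 2.62) / 0.01570
  = ln(2.004) / 0.01570 = 0.6951 / 0.01570 = 44.27 h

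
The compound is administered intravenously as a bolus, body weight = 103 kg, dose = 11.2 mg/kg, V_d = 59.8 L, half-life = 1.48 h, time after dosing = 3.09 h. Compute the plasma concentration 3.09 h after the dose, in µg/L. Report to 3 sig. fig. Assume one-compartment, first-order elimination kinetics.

Total dose = 11.2 × 103 = 1154 mg
C₀ = Dose / Vd = 1154 / 59.8 = 19.30 mg/L
k = ln2 / t½ = 0.693147 / 1.48 = 0.4683 h⁻¹
C = C₀ · e^(−k·t) = 19.30 × e^(−0.4683 × 3.09)
  = 19.30 × 0.2353 = 4.541 mg/L
Convert: 4.541 mg/L × 1000 = 4541 µg/L

4540 µg/L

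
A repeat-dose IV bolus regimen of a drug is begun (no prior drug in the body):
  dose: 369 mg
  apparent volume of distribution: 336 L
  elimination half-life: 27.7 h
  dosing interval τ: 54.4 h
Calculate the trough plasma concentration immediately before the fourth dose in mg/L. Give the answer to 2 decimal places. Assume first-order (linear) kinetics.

C₀ per dose = Dose / Vd = 369 / 336 = 1.098 mg/L
k = ln2 / t½ = 0.693147 / 27.7 = 0.02502 h⁻¹
Fraction remaining after one interval: r = e^(−kτ) = e^(−0.02502 × 54.4) = 0.2564
Before dose 4, 3 doses have been given (aged 1τ, 2τ, 3τ).
C_trough = C₀ × (r + r² + … + r^3) = C₀ × r(1−r^3)/(1−r)
        = 1.098 × 0.2564 × (1 − 0.01686) / (1 − 0.2564) = 0.3722 mg/L

0.37 mg/L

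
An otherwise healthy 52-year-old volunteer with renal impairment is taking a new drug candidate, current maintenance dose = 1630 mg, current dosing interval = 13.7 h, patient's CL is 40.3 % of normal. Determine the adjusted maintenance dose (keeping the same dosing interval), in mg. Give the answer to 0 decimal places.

657 mg

To keep the same average steady-state level, dosing rate must scale with clearance.
CL ratio = 40.3 / 100 = 0.4030
New dose (same interval) = 1630 × 0.4030 = 656.9 mg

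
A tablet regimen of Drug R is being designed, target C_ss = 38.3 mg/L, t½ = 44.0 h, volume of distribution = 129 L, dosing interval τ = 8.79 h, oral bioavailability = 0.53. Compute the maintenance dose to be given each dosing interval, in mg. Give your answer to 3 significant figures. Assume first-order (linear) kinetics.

1290 mg

k = ln2 / t½ = 0.693147 / 44.0 = 0.01575 h⁻¹
CL = k × Vd = 0.01575 × 129 = 2.032 L/h
At steady state, F × (Dose/τ) = Css × CL.
Dose = Css × CL × τ / F = 38.3 × 2.032 × 8.79 / 0.53 = 1291 mg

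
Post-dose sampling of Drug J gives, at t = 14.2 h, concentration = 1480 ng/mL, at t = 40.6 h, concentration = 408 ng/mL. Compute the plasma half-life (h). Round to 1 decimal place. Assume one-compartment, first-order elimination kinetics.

14.2 h

k = ln(C₁/C₂) / (t₂ − t₁) = ln(1480/408) / (40.6 − 14.2)
  = 1.289 / 26.40 = 0.04883 h⁻¹
t½ = ln2 / k = 0.693147 / 0.04883 = 14.20 h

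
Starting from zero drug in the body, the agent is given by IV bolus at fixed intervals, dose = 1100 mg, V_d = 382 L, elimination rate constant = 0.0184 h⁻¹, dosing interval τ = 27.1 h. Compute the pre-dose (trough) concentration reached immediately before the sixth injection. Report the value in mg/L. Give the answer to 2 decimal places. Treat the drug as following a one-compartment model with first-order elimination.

C₀ per dose = Dose / Vd = 1100 / 382 = 2.880 mg/L
Fraction remaining after one interval: r = e^(−kτ) = e^(−0.01840 × 27.1) = 0.6074
Before dose 6, 5 doses have been given (aged 1τ, 2τ, 3τ, 4τ, 5τ).
C_trough = C₀ × (r + r² + … + r^5) = C₀ × r(1−r^5)/(1−r)
        = 2.880 × 0.6074 × (1 − 0.08267) / (1 − 0.6074) = 4.087 mg/L

4.09 mg/L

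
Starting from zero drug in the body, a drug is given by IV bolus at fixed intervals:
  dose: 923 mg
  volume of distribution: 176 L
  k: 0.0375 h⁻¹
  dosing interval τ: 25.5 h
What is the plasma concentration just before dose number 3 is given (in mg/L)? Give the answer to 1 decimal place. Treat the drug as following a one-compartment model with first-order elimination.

2.8 mg/L

C₀ per dose = Dose / Vd = 923 / 176 = 5.244 mg/L
Fraction remaining after one interval: r = e^(−kτ) = e^(−0.03750 × 25.5) = 0.3843
Before dose 3, 2 doses have been given (aged 1τ, 2τ).
C_trough = C₀ × (r + r²) = 5.244 × (0.3843 + 0.1477) = 2.790 mg/L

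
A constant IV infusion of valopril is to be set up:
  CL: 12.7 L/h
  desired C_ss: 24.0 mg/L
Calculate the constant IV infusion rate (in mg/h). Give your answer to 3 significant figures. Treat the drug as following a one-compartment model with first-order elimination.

At steady state, infusion rate R₀ = Css × CL = 24.0 × 12.70 = 304.8 mg/h

305 mg/h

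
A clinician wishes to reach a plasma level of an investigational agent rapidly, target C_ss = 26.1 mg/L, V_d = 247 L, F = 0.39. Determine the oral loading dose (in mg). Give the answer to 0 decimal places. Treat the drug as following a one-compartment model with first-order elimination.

LD = Css × Vd / F = 26.1 × 247 / 0.39 = 16530 mg

16530 mg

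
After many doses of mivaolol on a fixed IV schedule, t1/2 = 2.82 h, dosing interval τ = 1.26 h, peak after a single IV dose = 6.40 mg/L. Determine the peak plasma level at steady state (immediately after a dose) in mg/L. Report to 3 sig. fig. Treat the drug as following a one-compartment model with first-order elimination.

k = ln2 / t½ = 0.693147 / 2.82 = 0.2458 h⁻¹
e^(−kτ) = e^(−0.2458 × 1.26) = 0.7337
Accumulation ratio R = 1 / (1 − e^(−kτ)) = 1 / (1 − 0.7337) = 3.755
Steady-state peak = C₀ × R = 6.40 × 3.755 = 24.03 mg/L

24.0 mg/L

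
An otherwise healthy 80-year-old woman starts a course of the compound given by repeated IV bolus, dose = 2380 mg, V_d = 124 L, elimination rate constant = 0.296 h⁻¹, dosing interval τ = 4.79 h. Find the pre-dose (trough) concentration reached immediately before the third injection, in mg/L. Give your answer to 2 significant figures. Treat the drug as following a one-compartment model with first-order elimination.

C₀ per dose = Dose / Vd = 2380 / 124 = 19.19 mg/L
Fraction remaining after one interval: r = e^(−kτ) = e^(−0.2960 × 4.79) = 0.2422
Before dose 3, 2 doses have been given (aged 1τ, 2τ).
C_trough = C₀ × (r + r²) = 19.19 × (0.2422 + 0.05866) = 5.774 mg/L

5.8 mg/L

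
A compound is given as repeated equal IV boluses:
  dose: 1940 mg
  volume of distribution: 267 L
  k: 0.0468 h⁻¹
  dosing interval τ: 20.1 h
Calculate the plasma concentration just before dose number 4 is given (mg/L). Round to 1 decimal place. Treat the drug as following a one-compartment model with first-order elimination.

4.4 mg/L

C₀ per dose = Dose / Vd = 1940 / 267 = 7.266 mg/L
Fraction remaining after one interval: r = e^(−kτ) = e^(−0.04680 × 20.1) = 0.3904
Before dose 4, 3 doses have been given (aged 1τ, 2τ, 3τ).
C_trough = C₀ × (r + r² + … + r^3) = C₀ × r(1−r^3)/(1−r)
        = 7.266 × 0.3904 × (1 − 0.05950) / (1 − 0.3904) = 4.376 mg/L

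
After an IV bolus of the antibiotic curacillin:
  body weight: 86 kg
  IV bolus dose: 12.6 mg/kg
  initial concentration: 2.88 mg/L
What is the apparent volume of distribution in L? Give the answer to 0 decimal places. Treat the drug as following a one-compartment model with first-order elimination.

376 L

Dose = 12.6 × 86 = 1084 mg
Vd = Dose / C₀ = 1084 / 2.88 = 376.4 L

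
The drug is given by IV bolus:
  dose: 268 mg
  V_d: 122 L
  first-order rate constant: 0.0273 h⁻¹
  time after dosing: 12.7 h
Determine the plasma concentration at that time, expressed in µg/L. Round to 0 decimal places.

C₀ = Dose / Vd = 268.0 / 122 = 2.197 mg/L
C = C₀ · e^(−k·t) = 2.197 × e^(−0.02730 × 12.7)
  = 2.197 × 0.7070 = 1.553 mg/L
Convert: 1.553 mg/L × 1000 = 1553 µg/L

1553 µg/L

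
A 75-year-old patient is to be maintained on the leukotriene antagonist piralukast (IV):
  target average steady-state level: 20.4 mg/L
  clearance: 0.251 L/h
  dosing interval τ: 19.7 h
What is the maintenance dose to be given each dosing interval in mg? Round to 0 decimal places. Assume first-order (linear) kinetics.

At steady state, Dose/τ = Css × CL.
Dose = Css × CL × τ = 20.4 × 0.2510 × 19.7 = 100.9 mg

101 mg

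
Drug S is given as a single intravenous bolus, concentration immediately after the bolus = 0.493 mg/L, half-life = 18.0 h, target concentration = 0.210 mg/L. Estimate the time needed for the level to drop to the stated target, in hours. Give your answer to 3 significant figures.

22.2 h

k = ln2 / t½ = 0.693147 / 18.0 = 0.03851 h⁻¹
t = ln(C₀ / C) / k = ln(0.4930 / 0.210) / 0.03851
  = ln(2.348) / 0.03851 = 0.8536 / 0.03851 = 22.17 h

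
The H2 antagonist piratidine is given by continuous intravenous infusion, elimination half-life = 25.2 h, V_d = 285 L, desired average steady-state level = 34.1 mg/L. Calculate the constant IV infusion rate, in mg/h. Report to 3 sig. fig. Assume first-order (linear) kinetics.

k = ln2 / t½ = 0.693147 / 25.2 = 0.02751 h⁻¹
CL = k × Vd = 0.02751 × 285 = 7.840 L/h
At steady state, infusion rate R₀ = Css × CL = 34.1 × 7.840 = 267.3 mg/h

267 mg/h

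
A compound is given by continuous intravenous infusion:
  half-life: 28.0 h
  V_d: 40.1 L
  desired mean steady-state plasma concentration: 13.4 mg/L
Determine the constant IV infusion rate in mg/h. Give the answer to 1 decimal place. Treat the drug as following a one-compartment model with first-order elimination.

k = ln2 / t½ = 0.693147 / 28.0 = 0.02476 h⁻¹
CL = k × Vd = 0.02476 × 40.1 = 0.9929 L/h
At steady state, infusion rate R₀ = Css × CL = 13.4 × 0.9929 = 13.30 mg/h

13.3 mg/h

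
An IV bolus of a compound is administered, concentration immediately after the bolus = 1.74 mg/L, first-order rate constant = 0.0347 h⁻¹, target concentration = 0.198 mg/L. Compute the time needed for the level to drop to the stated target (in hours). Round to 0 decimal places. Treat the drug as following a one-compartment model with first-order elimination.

t = ln(C₀ / C) / k = ln(1.740 / 0.198) / 0.03470
  = ln(8.788) / 0.03470 = 2.173 / 0.03470 = 62.62 h

63 h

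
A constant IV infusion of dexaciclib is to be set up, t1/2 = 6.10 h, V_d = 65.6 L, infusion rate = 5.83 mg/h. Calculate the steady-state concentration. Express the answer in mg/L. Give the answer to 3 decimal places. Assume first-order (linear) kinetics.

0.782 mg/L

k = ln2 / t½ = 0.693147 / 6.10 = 0.1136 h⁻¹
CL = k × Vd = 0.1136 × 65.6 = 7.452 L/h
At steady state Css = R₀ / CL = 5.83 / 7.452 = 0.7823 mg/L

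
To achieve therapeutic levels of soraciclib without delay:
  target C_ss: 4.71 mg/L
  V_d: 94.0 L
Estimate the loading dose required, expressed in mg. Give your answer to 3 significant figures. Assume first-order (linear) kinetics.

LD = Css × Vd = 4.71 × 94.0 = 442.7 mg

443 mg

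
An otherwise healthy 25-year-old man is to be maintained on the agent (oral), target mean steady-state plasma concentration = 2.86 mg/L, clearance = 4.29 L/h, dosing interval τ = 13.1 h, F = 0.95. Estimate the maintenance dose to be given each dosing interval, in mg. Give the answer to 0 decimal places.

169 mg

At steady state, F × (Dose/τ) = Css × CL.
Dose = Css × CL × τ / F = 2.86 × 4.290 × 13.1 / 0.95 = 169.2 mg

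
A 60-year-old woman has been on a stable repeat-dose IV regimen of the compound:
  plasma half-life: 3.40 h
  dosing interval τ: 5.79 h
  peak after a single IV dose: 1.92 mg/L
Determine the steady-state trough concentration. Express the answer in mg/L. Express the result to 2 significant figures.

0.85 mg/L

k = ln2 / t½ = 0.693147 / 3.40 = 0.2039 h⁻¹
e^(−kτ) = e^(−0.2039 × 5.79) = 0.3071
Accumulation ratio R = 1 / (1 − e^(−kτ)) = 1 / (1 − 0.3071) = 1.443
Steady-state trough = C₀ × R × e^(−kτ) = 1.92 × 1.443 × 0.3071 = 0.8508 mg/L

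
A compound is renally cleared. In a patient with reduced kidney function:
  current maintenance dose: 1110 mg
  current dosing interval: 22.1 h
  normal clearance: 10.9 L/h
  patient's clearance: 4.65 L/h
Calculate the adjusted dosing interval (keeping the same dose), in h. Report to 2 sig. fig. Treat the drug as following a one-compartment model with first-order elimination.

52 h

To keep the same average steady-state level, dosing rate must scale with clearance.
CL ratio = 4.65 / 10.9 = 0.4266
New interval (same dose) = 22.1 / 0.4266 = 51.80 h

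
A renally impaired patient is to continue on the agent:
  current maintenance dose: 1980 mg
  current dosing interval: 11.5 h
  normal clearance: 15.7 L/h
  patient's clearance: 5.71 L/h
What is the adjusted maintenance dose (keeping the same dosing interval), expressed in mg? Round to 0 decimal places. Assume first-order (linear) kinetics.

720 mg

To keep the same average steady-state level, dosing rate must scale with clearance.
CL ratio = 5.71 / 15.7 = 0.3637
New dose (same interval) = 1980 × 0.3637 = 720.1 mg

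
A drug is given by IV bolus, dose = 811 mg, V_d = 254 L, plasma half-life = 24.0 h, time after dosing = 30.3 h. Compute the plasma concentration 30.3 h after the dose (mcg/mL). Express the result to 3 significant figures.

1.33 mcg/mL

C₀ = Dose / Vd = 811.0 / 254 = 3.193 mg/L
k = ln2 / t½ = 0.693147 / 24.0 = 0.02888 h⁻¹
C = C₀ · e^(−k·t) = 3.193 × e^(−0.02888 × 30.3)
  = 3.193 × 0.4168 = 1.331 mg/L
(1.331 mg/L = 1.331 mcg/mL)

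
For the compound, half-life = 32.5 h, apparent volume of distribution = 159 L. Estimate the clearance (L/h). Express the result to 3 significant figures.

k = ln2 / t½ = 0.693147 / 32.5 = 0.02133 h⁻¹
CL = k × Vd = 0.02133 × 159 = 3.391 L/h

3.39 L/h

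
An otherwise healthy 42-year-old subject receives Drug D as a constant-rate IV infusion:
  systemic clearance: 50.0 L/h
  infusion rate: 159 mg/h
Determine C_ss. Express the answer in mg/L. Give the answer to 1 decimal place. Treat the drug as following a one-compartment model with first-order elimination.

At steady state Css = R₀ / CL = 159 / 50.00 = 3.180 mg/L

3.2 mg/L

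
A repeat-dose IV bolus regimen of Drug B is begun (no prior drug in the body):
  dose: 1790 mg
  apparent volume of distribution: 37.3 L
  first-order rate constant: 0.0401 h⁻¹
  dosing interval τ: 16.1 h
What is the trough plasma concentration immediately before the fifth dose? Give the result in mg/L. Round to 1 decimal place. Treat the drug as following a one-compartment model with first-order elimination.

C₀ per dose = Dose / Vd = 1790 / 37.3 = 47.99 mg/L
Fraction remaining after one interval: r = e^(−kτ) = e^(−0.04010 × 16.1) = 0.5243
Before dose 5, 4 doses have been given (aged 1τ, 2τ, 3τ, 4τ).
C_trough = C₀ × (r + r² + … + r^4) = C₀ × r(1−r^4)/(1−r)
        = 47.99 × 0.5243 × (1 − 0.07556) / (1 − 0.5243) = 48.90 mg/L

48.9 mg/L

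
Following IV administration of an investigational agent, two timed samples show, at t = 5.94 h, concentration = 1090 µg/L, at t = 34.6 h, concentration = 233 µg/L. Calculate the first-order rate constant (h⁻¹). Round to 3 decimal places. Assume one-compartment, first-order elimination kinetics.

k = ln(C₁/C₂) / (t₂ − t₁) = ln(1090/233) / (34.6 − 5.94)
  = 1.543 / 28.66 = 0.05384 h⁻¹

0.054 h⁻¹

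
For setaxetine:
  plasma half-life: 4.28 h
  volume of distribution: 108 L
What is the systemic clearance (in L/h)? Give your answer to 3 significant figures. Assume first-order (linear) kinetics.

k = ln2 / t½ = 0.693147 / 4.28 = 0.1620 h⁻¹
CL = k × Vd = 0.1620 × 108 = 17.50 L/h

17.5 L/h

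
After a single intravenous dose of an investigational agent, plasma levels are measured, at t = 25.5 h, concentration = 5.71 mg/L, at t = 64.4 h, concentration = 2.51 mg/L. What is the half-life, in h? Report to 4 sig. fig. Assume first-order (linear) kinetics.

k = ln(C₁/C₂) / (t₂ − t₁) = ln(5.71/2.51) / (64.4 − 25.5)
  = 0.8219 / 38.90 = 0.02113 h⁻¹
t½ = ln2 / k = 0.693147 / 0.02113 = 32.80 h

32.80 h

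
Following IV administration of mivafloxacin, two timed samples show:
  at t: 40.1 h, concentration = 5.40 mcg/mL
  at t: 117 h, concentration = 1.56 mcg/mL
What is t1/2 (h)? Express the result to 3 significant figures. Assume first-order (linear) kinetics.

42.9 h

k = ln(C₁/C₂) / (t₂ − t₁) = ln(5.40/1.56) / (117 − 40.1)
  = 1.242 / 76.90 = 0.01615 h⁻¹
t½ = ln2 / k = 0.693147 / 0.01615 = 42.92 h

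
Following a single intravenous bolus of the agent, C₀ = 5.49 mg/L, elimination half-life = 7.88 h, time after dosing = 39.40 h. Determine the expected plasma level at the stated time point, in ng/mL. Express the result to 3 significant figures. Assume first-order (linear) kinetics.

k = ln2 / t½ = 0.693147 / 7.88 = 0.08796 h⁻¹
t / t½ = 39.40 / 7.88 = 5 half-lives
C = C₀ × (1/2)^5 = 5.490 × 0.03125 = 0.1716 mg/L
Convert: 0.1716 mg/L × 1000 = 171.6 ng/mL

172 ng/mL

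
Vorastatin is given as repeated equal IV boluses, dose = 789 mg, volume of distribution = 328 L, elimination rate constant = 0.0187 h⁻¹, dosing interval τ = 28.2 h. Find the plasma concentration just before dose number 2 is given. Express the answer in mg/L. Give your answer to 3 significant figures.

1.42 mg/L

C₀ per dose = Dose / Vd = 789 / 328 = 2.405 mg/L
Fraction remaining after one interval: r = e^(−kτ) = e^(−0.01870 × 28.2) = 0.5902
Before dose 2, 1 dose has been given (aged 1τ).
C_trough = C₀ × r = 2.405 × 0.5902 = 1.419 mg/L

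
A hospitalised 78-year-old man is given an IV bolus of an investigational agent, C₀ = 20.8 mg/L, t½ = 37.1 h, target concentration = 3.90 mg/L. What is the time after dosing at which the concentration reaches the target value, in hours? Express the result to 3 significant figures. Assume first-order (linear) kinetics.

k = ln2 / t½ = 0.693147 / 37.1 = 0.01868 h⁻¹
t = ln(C₀ / C) / k = ln(20.80 / 3.90) / 0.01868
  = ln(5.333) / 0.01868 = 1.674 / 0.01868 = 89.61 h

89.6 h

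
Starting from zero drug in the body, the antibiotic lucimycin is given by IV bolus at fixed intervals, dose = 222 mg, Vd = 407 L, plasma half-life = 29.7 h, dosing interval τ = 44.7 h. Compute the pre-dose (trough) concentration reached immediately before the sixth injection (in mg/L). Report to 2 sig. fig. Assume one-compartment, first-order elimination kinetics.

0.30 mg/L

C₀ per dose = Dose / Vd = 222 / 407 = 0.5455 mg/L
k = ln2 / t½ = 0.693147 / 29.7 = 0.02334 h⁻¹
Fraction remaining after one interval: r = e^(−kτ) = e^(−0.02334 × 44.7) = 0.3523
Before dose 6, 5 doses have been given (aged 1τ, 2τ, 3τ, 4τ, 5τ).
C_trough = C₀ × (r + r² + … + r^5) = C₀ × r(1−r^5)/(1−r)
        = 0.5455 × 0.3523 × (1 − 0.005427) / (1 − 0.3523) = 0.2951 mg/L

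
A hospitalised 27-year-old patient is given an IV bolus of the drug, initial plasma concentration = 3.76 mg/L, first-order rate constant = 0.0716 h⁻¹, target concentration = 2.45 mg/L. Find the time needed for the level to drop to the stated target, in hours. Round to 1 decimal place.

t = ln(C₀ / C) / k = ln(3.760 / 2.45) / 0.07160
  = ln(1.535) / 0.07160 = 0.4285 / 0.07160 = 5.985 h

6.0 h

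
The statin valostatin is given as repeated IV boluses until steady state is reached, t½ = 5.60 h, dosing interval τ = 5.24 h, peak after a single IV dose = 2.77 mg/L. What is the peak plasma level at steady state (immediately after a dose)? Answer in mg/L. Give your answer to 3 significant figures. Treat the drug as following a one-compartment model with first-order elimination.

5.80 mg/L

k = ln2 / t½ = 0.693147 / 5.60 = 0.1238 h⁻¹
e^(−kτ) = e^(−0.1238 × 5.24) = 0.5227
Accumulation ratio R = 1 / (1 − e^(−kτ)) = 1 / (1 − 0.5227) = 2.095
Steady-state peak = C₀ × R = 2.77 × 2.095 = 5.803 mg/L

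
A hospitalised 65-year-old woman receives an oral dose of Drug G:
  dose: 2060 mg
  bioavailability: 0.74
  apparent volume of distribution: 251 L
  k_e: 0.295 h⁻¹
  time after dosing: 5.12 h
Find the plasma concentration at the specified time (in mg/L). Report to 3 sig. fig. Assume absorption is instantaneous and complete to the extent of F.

1.34 mg/L

Amount reaching circulation = F × Dose = 0.74 × 2060 = 1524 mg
C₀ = F·Dose / Vd = 1524 / 251 = 6.072 mg/L
C = C₀ · e^(−k·t) = 6.072 × e^(−0.2950 × 5.12)
  = 6.072 × 0.2208 = 1.341 mg/L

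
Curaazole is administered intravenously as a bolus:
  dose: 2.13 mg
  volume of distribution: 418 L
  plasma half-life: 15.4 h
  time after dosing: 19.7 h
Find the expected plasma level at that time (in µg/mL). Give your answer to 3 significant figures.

0.00210 µg/mL

C₀ = Dose / Vd = 2.130 / 418 = 0.005096 mg/L
k = ln2 / t½ = 0.693147 / 15.4 = 0.04501 h⁻¹
C = C₀ · e^(−k·t) = 0.005096 × e^(−0.04501 × 19.7)
  = 0.005096 × 0.4120 = 0.002100 mg/L
(0.002100 mg/L = 0.002100 µg/mL)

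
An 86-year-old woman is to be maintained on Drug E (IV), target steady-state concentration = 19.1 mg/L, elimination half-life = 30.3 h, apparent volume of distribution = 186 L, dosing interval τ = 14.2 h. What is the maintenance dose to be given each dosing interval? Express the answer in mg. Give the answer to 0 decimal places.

k = ln2 / t½ = 0.693147 / 30.3 = 0.02288 h⁻¹
CL = k × Vd = 0.02288 × 186 = 4.256 L/h
At steady state, Dose/τ = Css × CL.
Dose = Css × CL × τ = 19.1 × 4.256 × 14.2 = 1154 mg

1154 mg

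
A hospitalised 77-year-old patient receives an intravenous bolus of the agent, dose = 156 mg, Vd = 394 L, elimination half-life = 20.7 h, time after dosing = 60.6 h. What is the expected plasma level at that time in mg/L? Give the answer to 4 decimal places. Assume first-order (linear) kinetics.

C₀ = Dose / Vd = 156.0 / 394 = 0.3959 mg/L
k = ln2 / t½ = 0.693147 / 20.7 = 0.03349 h⁻¹
C = C₀ · e^(−k·t) = 0.3959 × e^(−0.03349 × 60.6)
  = 0.3959 × 0.1314 = 0.05202 mg/L

0.0520 mg/L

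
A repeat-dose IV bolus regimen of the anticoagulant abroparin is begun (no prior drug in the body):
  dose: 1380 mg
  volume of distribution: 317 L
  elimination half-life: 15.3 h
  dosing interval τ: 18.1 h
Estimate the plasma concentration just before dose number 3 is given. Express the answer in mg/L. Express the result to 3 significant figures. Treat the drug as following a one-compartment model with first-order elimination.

2.76 mg/L

C₀ per dose = Dose / Vd = 1380 / 317 = 4.353 mg/L
k = ln2 / t½ = 0.693147 / 15.3 = 0.04530 h⁻¹
Fraction remaining after one interval: r = e^(−kτ) = e^(−0.04530 × 18.1) = 0.4405
Before dose 3, 2 doses have been given (aged 1τ, 2τ).
C_trough = C₀ × (r + r²) = 4.353 × (0.4405 + 0.1940) = 2.762 mg/L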